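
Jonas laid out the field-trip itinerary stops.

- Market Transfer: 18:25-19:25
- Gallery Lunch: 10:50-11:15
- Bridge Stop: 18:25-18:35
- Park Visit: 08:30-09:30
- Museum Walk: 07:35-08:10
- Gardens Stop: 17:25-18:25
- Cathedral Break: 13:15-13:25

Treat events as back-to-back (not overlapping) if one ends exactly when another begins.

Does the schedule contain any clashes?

Yes

Sorted by start: Museum Walk, Park Visit, Gallery Lunch, Cathedral Break, Gardens Stop, Bridge Stop, Market Transfer.
Park Visit starts after Museum Walk ends; Museum Walk is clear from here.
Gallery Lunch starts after Park Visit ends; Park Visit is clear from here.
Cathedral Break starts after Gallery Lunch ends; Gallery Lunch is clear from here.
Gardens Stop starts after Cathedral Break ends; Cathedral Break is clear from here.
Bridge Stop starts exactly when Gardens Stop ends (back-to-back, no overlap); Gardens Stop is clear from here.
Market Transfer starts before Bridge Stop ends → Bridge Stop and Market Transfer overlap.
That's a conflict, so the schedule is not conflict-free.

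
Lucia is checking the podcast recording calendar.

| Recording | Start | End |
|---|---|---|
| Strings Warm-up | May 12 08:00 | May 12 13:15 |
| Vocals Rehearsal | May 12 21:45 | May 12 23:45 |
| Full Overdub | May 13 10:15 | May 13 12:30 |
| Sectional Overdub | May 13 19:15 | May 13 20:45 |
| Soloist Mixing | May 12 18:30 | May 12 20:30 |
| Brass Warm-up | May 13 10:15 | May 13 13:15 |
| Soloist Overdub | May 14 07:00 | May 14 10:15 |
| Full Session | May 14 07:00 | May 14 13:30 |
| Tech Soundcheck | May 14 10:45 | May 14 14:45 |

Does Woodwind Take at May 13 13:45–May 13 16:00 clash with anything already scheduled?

No — it doesn't clash with anything

Strings Warm-up: ends May 12 13:15 at or before Woodwind Take starts May 13 13:45 → clear.
Soloist Mixing: ends May 12 20:30 at or before Woodwind Take starts May 13 13:45 → clear.
Vocals Rehearsal: ends May 12 23:45 at or before Woodwind Take starts May 13 13:45 → clear.
Full Overdub: ends May 13 12:30 at or before Woodwind Take starts May 13 13:45 → clear.
Brass Warm-up: ends May 13 13:15 at or before Woodwind Take starts May 13 13:45 → clear.
Sectional Overdub: starts May 13 19:15 at or after Woodwind Take ends May 13 16:00 → clear.
Soloist Overdub: starts May 14 07:00 at or after Woodwind Take ends May 13 16:00 → clear.
Full Session: starts May 14 07:00 at or after Woodwind Take ends May 13 16:00 → clear.
Tech Soundcheck: starts May 14 10:45 at or after Woodwind Take ends May 13 16:00 → clear.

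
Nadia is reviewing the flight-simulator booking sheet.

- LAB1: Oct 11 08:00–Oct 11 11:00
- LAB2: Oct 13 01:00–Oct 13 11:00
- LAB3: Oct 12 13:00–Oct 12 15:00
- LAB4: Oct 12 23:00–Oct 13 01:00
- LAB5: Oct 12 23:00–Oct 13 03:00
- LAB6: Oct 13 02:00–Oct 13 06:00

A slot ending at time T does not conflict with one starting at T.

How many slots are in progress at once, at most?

Sweep the timeline, counting +1 at each start and −1 at each end (ends before starts at a tie):
Oct 11 08:00 start LAB1 → 1
Oct 11 11:00 end LAB1 → 0
Oct 12 13:00 start LAB3 → 1
Oct 12 15:00 end LAB3 → 0
Oct 12 23:00 start LAB4 → 1
Oct 12 23:00 start LAB5 → 2
Oct 13 01:00 end LAB4 → 1
Oct 13 01:00 start LAB2 → 2
Oct 13 02:00 start LAB6 → 3
Oct 13 03:00 end LAB5 → 2
Oct 13 06:00 end LAB6 → 1
Oct 13 11:00 end LAB2 → 0
Peak is 3, at Oct 13 02:00 (LAB2, LAB5, LAB6).

3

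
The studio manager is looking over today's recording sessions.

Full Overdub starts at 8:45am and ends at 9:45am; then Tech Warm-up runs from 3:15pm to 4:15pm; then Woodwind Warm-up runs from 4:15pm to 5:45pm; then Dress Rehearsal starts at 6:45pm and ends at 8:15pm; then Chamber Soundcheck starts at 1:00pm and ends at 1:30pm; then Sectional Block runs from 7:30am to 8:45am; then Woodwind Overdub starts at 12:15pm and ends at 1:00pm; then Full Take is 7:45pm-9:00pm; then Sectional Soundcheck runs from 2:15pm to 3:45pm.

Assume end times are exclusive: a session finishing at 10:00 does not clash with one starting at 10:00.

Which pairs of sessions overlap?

Dress Rehearsal & Full Take, Sectional Soundcheck & Tech Warm-up

Sorted by start: Sectional Block, Full Overdub, Woodwind Overdub, Chamber Soundcheck, Sectional Soundcheck, Tech Warm-up, Woodwind Warm-up, Dress Rehearsal, Full Take.
Full Overdub starts exactly when Sectional Block ends (back-to-back, no overlap) — done with Sectional Block.
Woodwind Overdub starts after Full Overdub ends — done with Full Overdub.
Chamber Soundcheck starts exactly when Woodwind Overdub ends (back-to-back, no overlap) — done with Woodwind Overdub.
Sectional Soundcheck starts after Chamber Soundcheck ends — done with Chamber Soundcheck.
Tech Warm-up starts before Sectional Soundcheck ends → Sectional Soundcheck and Tech Warm-up overlap.
Woodwind Warm-up starts after Sectional Soundcheck ends — done with Sectional Soundcheck.
Woodwind Warm-up starts exactly when Tech Warm-up ends (back-to-back, no overlap) — done with Tech Warm-up.
Dress Rehearsal starts after Woodwind Warm-up ends — done with Woodwind Warm-up.
Full Take starts before Dress Rehearsal ends → Dress Rehearsal and Full Take overlap.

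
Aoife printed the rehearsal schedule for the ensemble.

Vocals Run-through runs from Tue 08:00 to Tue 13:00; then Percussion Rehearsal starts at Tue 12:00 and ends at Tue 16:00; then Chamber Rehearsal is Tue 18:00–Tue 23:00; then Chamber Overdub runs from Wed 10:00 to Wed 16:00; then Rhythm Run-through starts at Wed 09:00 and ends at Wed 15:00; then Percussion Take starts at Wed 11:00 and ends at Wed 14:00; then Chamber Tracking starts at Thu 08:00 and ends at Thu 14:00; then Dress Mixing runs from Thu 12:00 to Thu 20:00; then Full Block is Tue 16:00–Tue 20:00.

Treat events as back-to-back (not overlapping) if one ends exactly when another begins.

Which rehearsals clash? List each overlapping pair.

Two intervals overlap when each starts before the other ends.
Sorted by start: Vocals Run-through, Percussion Rehearsal, Full Block, Chamber Rehearsal, Rhythm Run-through, Chamber Overdub, Percussion Take, Chamber Tracking, Dress Mixing.
Percussion Rehearsal starts before Vocals Run-through ends → Vocals Run-through and Percussion Rehearsal overlap.
Full Block starts after Vocals Run-through ends, so nothing later overlaps Vocals Run-through either.
Full Block starts exactly when Percussion Rehearsal ends (back-to-back, no overlap), so nothing later overlaps Percussion Rehearsal either.
Chamber Rehearsal starts before Full Block ends → Full Block and Chamber Rehearsal overlap.
Rhythm Run-through starts after Full Block ends, so nothing later overlaps Full Block either.
Rhythm Run-through starts after Chamber Rehearsal ends, so nothing later overlaps Chamber Rehearsal either.
Chamber Overdub starts before Rhythm Run-through ends → Rhythm Run-through and Chamber Overdub overlap.
Percussion Take starts before Rhythm Run-through ends → Rhythm Run-through and Percussion Take overlap.
Chamber Tracking starts after Rhythm Run-through ends, so nothing later overlaps Rhythm Run-through either.
Percussion Take starts before Chamber Overdub ends → Chamber Overdub and Percussion Take overlap.
Chamber Tracking starts after Chamber Overdub ends, so nothing later overlaps Chamber Overdub either.
Chamber Tracking starts after Percussion Take ends, so nothing later overlaps Percussion Take either.
Dress Mixing starts before Chamber Tracking ends → Chamber Tracking and Dress Mixing overlap.

Chamber Overdub & Percussion Take, Chamber Overdub & Rhythm Run-through, Chamber Rehearsal & Full Block, Chamber Tracking & Dress Mixing, Percussion Rehearsal & Vocals Run-through, Percussion Take & Rhythm Run-through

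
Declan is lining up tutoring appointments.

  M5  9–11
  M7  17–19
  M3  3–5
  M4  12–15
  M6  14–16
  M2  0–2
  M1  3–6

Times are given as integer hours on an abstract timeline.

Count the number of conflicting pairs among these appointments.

Sorted by start: M2, M1, M3, M5, M4, M6, M7.
M1 starts after M2 ends, so M2 has no further overlaps.
M3 starts before M1 ends → M1 and M3 overlap.
M5 starts after M1 ends, so M1 has no further overlaps.
M5 starts after M3 ends, so M3 has no further overlaps.
M4 starts after M5 ends, so M5 has no further overlaps.
M6 starts before M4 ends → M4 and M6 overlap.
M7 starts after M4 ends.
M7 starts after M6 ends.
Overlapping pairs: M1 & M3, M4 & M6 — 2 in total.

2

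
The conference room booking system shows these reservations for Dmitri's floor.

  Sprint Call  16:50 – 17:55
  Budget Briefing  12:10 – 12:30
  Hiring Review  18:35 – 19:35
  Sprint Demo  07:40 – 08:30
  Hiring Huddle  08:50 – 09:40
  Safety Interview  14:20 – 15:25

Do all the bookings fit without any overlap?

Yes

Two intervals overlap when each starts before the other ends.
Sorted by start: Sprint Demo, Hiring Huddle, Budget Briefing, Safety Interview, Sprint Call, Hiring Review.
Hiring Huddle starts after Sprint Demo ends, so nothing later overlaps Sprint Demo either.
Budget Briefing starts after Hiring Huddle ends, so nothing later overlaps Hiring Huddle either.
Safety Interview starts after Budget Briefing ends, so nothing later overlaps Budget Briefing either.
Sprint Call starts after Safety Interview ends, so nothing later overlaps Safety Interview either.
Hiring Review starts after Sprint Call ends.
Every pair is clear; the schedule has no overlaps.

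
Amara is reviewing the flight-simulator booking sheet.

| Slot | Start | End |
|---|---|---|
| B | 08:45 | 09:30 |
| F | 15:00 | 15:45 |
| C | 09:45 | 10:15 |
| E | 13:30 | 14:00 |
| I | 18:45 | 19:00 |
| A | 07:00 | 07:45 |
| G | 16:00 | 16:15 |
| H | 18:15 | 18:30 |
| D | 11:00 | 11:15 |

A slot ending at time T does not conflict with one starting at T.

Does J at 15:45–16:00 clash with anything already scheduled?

No — it doesn't clash with anything

A: ends 07:45 at or before J starts 15:45 → clear.
B: ends 09:30 at or before J starts 15:45 → clear.
C: ends 10:15 at or before J starts 15:45 → clear.
D: ends 11:15 at or before J starts 15:45 → clear.
E: ends 14:00 at or before J starts 15:45 → clear.
F: ends 15:45 at or before J starts 15:45 → clear.
G: starts 16:00 at or after J ends 16:00 → clear.
H: starts 18:15 at or after J ends 16:00 → clear.
I: starts 18:45 at or after J ends 16:00 → clear.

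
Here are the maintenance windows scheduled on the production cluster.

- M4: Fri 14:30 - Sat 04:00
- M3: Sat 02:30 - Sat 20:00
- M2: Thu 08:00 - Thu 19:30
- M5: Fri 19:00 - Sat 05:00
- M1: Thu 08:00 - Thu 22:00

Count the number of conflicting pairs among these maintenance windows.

Sorted by start: M1, M2, M4, M5, M3.
M2 starts before M1 ends → M1 and M2 overlap.
M4 starts after M1 ends; M1 is clear from here.
M4 starts after M2 ends; M2 is clear from here.
M5 starts before M4 ends → M4 and M5 overlap.
M3 starts before M4 ends → M4 and M3 overlap.
M3 starts before M5 ends → M5 and M3 overlap.
Overlapping pairs: M1 & M2, M3 & M4, M3 & M5, M4 & M5 — 4 in total.

4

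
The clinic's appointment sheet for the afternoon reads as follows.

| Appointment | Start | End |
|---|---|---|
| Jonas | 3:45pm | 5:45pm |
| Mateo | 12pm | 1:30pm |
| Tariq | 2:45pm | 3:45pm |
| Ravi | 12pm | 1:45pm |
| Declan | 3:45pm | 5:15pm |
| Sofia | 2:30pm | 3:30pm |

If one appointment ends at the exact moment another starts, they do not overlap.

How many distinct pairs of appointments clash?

Two intervals overlap when each starts before the other ends.
Sorted by start: Mateo, Ravi, Sofia, Tariq, Declan, Jonas.
Ravi starts before Mateo ends → Mateo and Ravi overlap.
Sofia starts after Mateo ends — done with Mateo.
Sofia starts after Ravi ends — done with Ravi.
Tariq starts before Sofia ends → Sofia and Tariq overlap.
Declan starts after Sofia ends — done with Sofia.
Declan starts exactly when Tariq ends (back-to-back, no overlap) — done with Tariq.
Jonas starts before Declan ends → Declan and Jonas overlap.
Overlapping pairs: Declan & Jonas, Mateo & Ravi, Sofia & Tariq — 3 in total.

3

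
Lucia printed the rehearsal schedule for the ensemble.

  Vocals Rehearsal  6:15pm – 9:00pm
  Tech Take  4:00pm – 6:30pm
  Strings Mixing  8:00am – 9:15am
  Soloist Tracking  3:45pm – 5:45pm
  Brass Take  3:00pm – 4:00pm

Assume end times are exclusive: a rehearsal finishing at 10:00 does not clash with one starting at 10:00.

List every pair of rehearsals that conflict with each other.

Check each pair: they overlap iff neither finishes before the other starts.
Sorted by start: Strings Mixing, Brass Take, Soloist Tracking, Tech Take, Vocals Rehearsal.
Brass Take starts after Strings Mixing ends, so Strings Mixing has no further overlaps.
Soloist Tracking starts before Brass Take ends → Brass Take and Soloist Tracking overlap.
Tech Take starts exactly when Brass Take ends (back-to-back, no overlap), so Brass Take has no further overlaps.
Tech Take starts before Soloist Tracking ends → Soloist Tracking and Tech Take overlap.
Vocals Rehearsal starts after Soloist Tracking ends.
Vocals Rehearsal starts before Tech Take ends → Tech Take and Vocals Rehearsal overlap.

Brass Take & Soloist Tracking, Soloist Tracking & Tech Take, Tech Take & Vocals Rehearsal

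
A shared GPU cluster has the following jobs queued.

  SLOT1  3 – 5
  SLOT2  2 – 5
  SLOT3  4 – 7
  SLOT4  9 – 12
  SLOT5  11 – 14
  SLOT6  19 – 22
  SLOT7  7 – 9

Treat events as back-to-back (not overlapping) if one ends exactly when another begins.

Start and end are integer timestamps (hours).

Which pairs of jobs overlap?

SLOT1 & SLOT2, SLOT1 & SLOT3, SLOT2 & SLOT3, SLOT4 & SLOT5

Sorted by start: SLOT2, SLOT1, SLOT3, SLOT7, SLOT4, SLOT5, SLOT6.
SLOT1 starts before SLOT2 ends → SLOT2 and SLOT1 overlap.
SLOT3 starts before SLOT2 ends → SLOT2 and SLOT3 overlap.
SLOT7 starts after SLOT2 ends — done with SLOT2.
SLOT3 starts before SLOT1 ends → SLOT1 and SLOT3 overlap.
SLOT7 starts after SLOT1 ends — done with SLOT1.
SLOT7 starts exactly when SLOT3 ends (back-to-back, no overlap) — done with SLOT3.
SLOT4 starts exactly when SLOT7 ends (back-to-back, no overlap) — done with SLOT7.
SLOT5 starts before SLOT4 ends → SLOT4 and SLOT5 overlap.
SLOT6 starts after SLOT4 ends.
SLOT6 starts after SLOT5 ends.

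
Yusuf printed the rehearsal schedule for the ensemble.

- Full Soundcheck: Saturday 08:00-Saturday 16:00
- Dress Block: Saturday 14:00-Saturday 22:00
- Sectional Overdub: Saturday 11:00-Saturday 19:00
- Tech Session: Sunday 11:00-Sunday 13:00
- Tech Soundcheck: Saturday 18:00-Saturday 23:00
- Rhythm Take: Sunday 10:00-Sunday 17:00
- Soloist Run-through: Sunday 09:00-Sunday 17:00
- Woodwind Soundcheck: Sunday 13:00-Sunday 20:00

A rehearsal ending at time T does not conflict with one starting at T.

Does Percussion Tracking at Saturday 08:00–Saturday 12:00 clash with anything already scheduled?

Yes — it overlaps Full Soundcheck, Sectional Overdub

Full Soundcheck: starts Saturday 08:00 before Percussion Tracking ends Saturday 12:00, and ends Saturday 16:00 after Percussion Tracking starts Saturday 08:00 → overlap.
Sectional Overdub: starts Saturday 11:00 before Percussion Tracking ends Saturday 12:00, and ends Saturday 19:00 after Percussion Tracking starts Saturday 08:00 → overlap.
Dress Block: starts Saturday 14:00 at or after Percussion Tracking ends Saturday 12:00 → clear.
Tech Soundcheck: starts Saturday 18:00 at or after Percussion Tracking ends Saturday 12:00 → clear.
Soloist Run-through: starts Sunday 09:00 at or after Percussion Tracking ends Saturday 12:00 → clear.
Rhythm Take: starts Sunday 10:00 at or after Percussion Tracking ends Saturday 12:00 → clear.
Tech Session: starts Sunday 11:00 at or after Percussion Tracking ends Saturday 12:00 → clear.
Woodwind Soundcheck: starts Sunday 13:00 at or after Percussion Tracking ends Saturday 12:00 → clear.
Percussion Tracking overlaps Full Soundcheck, Sectional Overdub.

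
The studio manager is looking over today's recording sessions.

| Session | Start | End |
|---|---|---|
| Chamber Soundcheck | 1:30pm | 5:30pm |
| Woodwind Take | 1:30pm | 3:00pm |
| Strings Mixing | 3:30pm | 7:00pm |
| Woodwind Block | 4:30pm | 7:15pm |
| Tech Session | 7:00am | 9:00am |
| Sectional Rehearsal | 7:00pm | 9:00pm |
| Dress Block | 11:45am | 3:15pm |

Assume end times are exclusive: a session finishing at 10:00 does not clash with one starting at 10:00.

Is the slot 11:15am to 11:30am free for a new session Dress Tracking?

Yes — the slot is free

Tech Session: ends 9:00am at or before Dress Tracking starts 11:15am → clear.
Dress Block: starts 11:45am at or after Dress Tracking ends 11:30am → clear.
Chamber Soundcheck: starts 1:30pm at or after Dress Tracking ends 11:30am → clear.
Woodwind Take: starts 1:30pm at or after Dress Tracking ends 11:30am → clear.
Strings Mixing: starts 3:30pm at or after Dress Tracking ends 11:30am → clear.
Woodwind Block: starts 4:30pm at or after Dress Tracking ends 11:30am → clear.
Sectional Rehearsal: starts 7:00pm at or after Dress Tracking ends 11:30am → clear.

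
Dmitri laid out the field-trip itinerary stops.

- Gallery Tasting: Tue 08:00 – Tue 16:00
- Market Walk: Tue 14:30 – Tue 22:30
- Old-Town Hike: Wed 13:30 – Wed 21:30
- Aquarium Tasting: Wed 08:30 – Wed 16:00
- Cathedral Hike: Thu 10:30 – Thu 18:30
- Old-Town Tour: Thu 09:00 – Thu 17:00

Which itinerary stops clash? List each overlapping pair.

Aquarium Tasting & Old-Town Hike, Cathedral Hike & Old-Town Tour, Gallery Tasting & Market Walk

Check each pair: they overlap iff neither finishes before the other starts.
Sorted by start: Gallery Tasting, Market Walk, Aquarium Tasting, Old-Town Hike, Old-Town Tour, Cathedral Hike.
Market Walk starts before Gallery Tasting ends → Gallery Tasting and Market Walk overlap.
Aquarium Tasting starts after Gallery Tasting ends — done with Gallery Tasting.
Aquarium Tasting starts after Market Walk ends — done with Market Walk.
Old-Town Hike starts before Aquarium Tasting ends → Aquarium Tasting and Old-Town Hike overlap.
Old-Town Tour starts after Aquarium Tasting ends — done with Aquarium Tasting.
Old-Town Tour starts after Old-Town Hike ends — done with Old-Town Hike.
Cathedral Hike starts before Old-Town Tour ends → Old-Town Tour and Cathedral Hike overlap.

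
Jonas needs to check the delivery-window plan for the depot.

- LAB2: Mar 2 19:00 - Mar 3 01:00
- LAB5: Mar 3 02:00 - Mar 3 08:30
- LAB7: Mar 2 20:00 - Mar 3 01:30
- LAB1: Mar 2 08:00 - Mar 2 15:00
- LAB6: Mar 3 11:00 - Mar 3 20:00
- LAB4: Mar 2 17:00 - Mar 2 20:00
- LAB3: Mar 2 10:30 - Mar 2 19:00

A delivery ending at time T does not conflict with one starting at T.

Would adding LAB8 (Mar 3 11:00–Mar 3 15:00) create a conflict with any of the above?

Yes — it overlaps LAB6

LAB1: ends Mar 2 15:00 at or before LAB8 starts Mar 3 11:00 → clear.
LAB3: ends Mar 2 19:00 at or before LAB8 starts Mar 3 11:00 → clear.
LAB4: ends Mar 2 20:00 at or before LAB8 starts Mar 3 11:00 → clear.
LAB2: ends Mar 3 01:00 at or before LAB8 starts Mar 3 11:00 → clear.
LAB7: ends Mar 3 01:30 at or before LAB8 starts Mar 3 11:00 → clear.
LAB5: ends Mar 3 08:30 at or before LAB8 starts Mar 3 11:00 → clear.
LAB6: starts Mar 3 11:00 before LAB8 ends Mar 3 15:00, and ends Mar 3 20:00 after LAB8 starts Mar 3 11:00 → overlap.
LAB8 overlaps LAB6.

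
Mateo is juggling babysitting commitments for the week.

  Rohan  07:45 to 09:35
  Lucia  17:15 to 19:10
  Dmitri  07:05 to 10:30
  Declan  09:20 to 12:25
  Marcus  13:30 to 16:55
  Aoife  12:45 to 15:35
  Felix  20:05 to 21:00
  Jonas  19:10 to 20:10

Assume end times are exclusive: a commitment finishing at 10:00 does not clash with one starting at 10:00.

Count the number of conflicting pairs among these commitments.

Sorted by start: Dmitri, Rohan, Declan, Aoife, Marcus, Lucia, Jonas, Felix.
Rohan starts before Dmitri ends → Dmitri and Rohan overlap.
Declan starts before Dmitri ends → Dmitri and Declan overlap.
Aoife starts after Dmitri ends, so nothing later overlaps Dmitri either.
Declan starts before Rohan ends → Rohan and Declan overlap.
Aoife starts after Rohan ends, so nothing later overlaps Rohan either.
Aoife starts after Declan ends, so nothing later overlaps Declan either.
Marcus starts before Aoife ends → Aoife and Marcus overlap.
Lucia starts after Aoife ends, so nothing later overlaps Aoife either.
Lucia starts after Marcus ends, so nothing later overlaps Marcus either.
Jonas starts exactly when Lucia ends (back-to-back, no overlap), so nothing later overlaps Lucia either.
Felix starts before Jonas ends → Jonas and Felix overlap.
Overlapping pairs: Aoife & Marcus, Declan & Dmitri, Declan & Rohan, Dmitri & Rohan, Felix & Jonas — 5 in total.

5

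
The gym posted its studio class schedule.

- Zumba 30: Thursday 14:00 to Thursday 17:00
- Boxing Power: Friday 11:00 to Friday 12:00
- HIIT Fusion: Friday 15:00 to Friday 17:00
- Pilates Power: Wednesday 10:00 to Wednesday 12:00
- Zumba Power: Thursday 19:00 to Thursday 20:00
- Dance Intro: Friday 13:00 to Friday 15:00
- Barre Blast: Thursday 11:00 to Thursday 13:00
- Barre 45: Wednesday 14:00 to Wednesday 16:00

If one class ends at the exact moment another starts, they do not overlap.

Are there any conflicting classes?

No

Check each pair: they overlap iff neither finishes before the other starts.
Sorted by start: Pilates Power, Barre 45, Barre Blast, Zumba 30, Zumba Power, Boxing Power, Dance Intro, HIIT Fusion.
Barre 45 starts after Pilates Power ends — done with Pilates Power.
Barre Blast starts after Barre 45 ends — done with Barre 45.
Zumba 30 starts after Barre Blast ends — done with Barre Blast.
Zumba Power starts after Zumba 30 ends — done with Zumba 30.
Boxing Power starts after Zumba Power ends — done with Zumba Power.
Dance Intro starts after Boxing Power ends — done with Boxing Power.
HIIT Fusion starts exactly when Dance Intro ends (back-to-back, no overlap).
Every pair is clear; the schedule has no overlaps.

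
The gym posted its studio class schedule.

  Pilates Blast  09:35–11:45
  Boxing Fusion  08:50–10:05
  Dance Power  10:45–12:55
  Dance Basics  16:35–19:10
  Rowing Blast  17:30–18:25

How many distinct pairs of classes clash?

Two intervals overlap when each starts before the other ends.
Sorted by start: Boxing Fusion, Pilates Blast, Dance Power, Dance Basics, Rowing Blast.
Pilates Blast starts before Boxing Fusion ends → Boxing Fusion and Pilates Blast overlap.
Dance Power starts after Boxing Fusion ends, so Boxing Fusion has no further overlaps.
Dance Power starts before Pilates Blast ends → Pilates Blast and Dance Power overlap.
Dance Basics starts after Pilates Blast ends, so Pilates Blast has no further overlaps.
Dance Basics starts after Dance Power ends, so Dance Power has no further overlaps.
Rowing Blast starts before Dance Basics ends → Dance Basics and Rowing Blast overlap.
Overlapping pairs: Boxing Fusion & Pilates Blast, Dance Basics & Rowing Blast, Dance Power & Pilates Blast — 3 in total.

3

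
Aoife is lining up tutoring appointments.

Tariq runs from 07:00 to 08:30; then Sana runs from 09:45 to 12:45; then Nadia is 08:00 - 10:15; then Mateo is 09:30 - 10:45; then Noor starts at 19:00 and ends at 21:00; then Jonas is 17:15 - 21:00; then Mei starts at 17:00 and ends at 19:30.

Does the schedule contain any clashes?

Sorted by start: Tariq, Nadia, Mateo, Sana, Mei, Jonas, Noor.
Nadia starts before Tariq ends → Tariq and Nadia overlap.
That's a conflict, so the schedule is not conflict-free.

Yes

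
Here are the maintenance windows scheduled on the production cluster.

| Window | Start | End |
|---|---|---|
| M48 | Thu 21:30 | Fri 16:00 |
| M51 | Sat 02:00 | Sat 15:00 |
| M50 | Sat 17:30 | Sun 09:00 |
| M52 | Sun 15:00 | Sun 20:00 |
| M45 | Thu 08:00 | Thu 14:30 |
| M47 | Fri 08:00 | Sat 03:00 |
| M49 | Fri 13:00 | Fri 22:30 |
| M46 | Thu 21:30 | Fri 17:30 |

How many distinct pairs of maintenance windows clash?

Sorted by start: M45, M46, M48, M47, M49, M51, M50, M52.
M46 starts after M45 ends, so nothing later overlaps M45 either.
M48 starts before M46 ends → M46 and M48 overlap.
M47 starts before M46 ends → M46 and M47 overlap.
M49 starts before M46 ends → M46 and M49 overlap.
M51 starts after M46 ends, so nothing later overlaps M46 either.
M47 starts before M48 ends → M48 and M47 overlap.
M49 starts before M48 ends → M48 and M49 overlap.
M51 starts after M48 ends, so nothing later overlaps M48 either.
M49 starts before M47 ends → M47 and M49 overlap.
M51 starts before M47 ends → M47 and M51 overlap.
M50 starts after M47 ends, so nothing later overlaps M47 either.
M51 starts after M49 ends, so nothing later overlaps M49 either.
M50 starts after M51 ends, so nothing later overlaps M51 either.
M52 starts after M50 ends.
Overlapping pairs: M46 & M47, M46 & M48, M46 & M49, M47 & M48, M47 & M49, M47 & M51, M48 & M49 — 7 in total.

7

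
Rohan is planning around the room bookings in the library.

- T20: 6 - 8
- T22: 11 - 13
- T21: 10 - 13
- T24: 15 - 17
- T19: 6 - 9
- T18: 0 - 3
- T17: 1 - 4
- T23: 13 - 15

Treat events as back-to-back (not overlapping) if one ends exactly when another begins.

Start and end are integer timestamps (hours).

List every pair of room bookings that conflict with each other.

T17 & T18, T19 & T20, T21 & T22

Two intervals overlap when each starts before the other ends.
Sorted by start: T18, T17, T19, T20, T21, T22, T23, T24.
T17 starts before T18 ends → T18 and T17 overlap.
T19 starts after T18 ends, so T18 has no further overlaps.
T19 starts after T17 ends, so T17 has no further overlaps.
T20 starts before T19 ends → T19 and T20 overlap.
T21 starts after T19 ends, so T19 has no further overlaps.
T21 starts after T20 ends, so T20 has no further overlaps.
T22 starts before T21 ends → T21 and T22 overlap.
T23 starts exactly when T21 ends (back-to-back, no overlap), so T21 has no further overlaps.
T23 starts exactly when T22 ends (back-to-back, no overlap), so T22 has no further overlaps.
T24 starts exactly when T23 ends (back-to-back, no overlap).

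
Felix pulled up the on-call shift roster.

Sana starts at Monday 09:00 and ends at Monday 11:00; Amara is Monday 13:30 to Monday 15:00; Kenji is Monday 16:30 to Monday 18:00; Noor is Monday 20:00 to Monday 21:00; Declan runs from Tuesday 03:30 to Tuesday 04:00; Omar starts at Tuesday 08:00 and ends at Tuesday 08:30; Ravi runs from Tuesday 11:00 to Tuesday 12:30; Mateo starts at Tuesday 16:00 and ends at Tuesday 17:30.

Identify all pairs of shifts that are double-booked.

no overlapping pairs

Check each pair: they overlap iff neither finishes before the other starts.
Sorted by start: Sana, Amara, Kenji, Noor, Declan, Omar, Ravi, Mateo.
Amara starts after Sana ends; Sana is clear from here.
Kenji starts after Amara ends; Amara is clear from here.
Noor starts after Kenji ends; Kenji is clear from here.
Declan starts after Noor ends; Noor is clear from here.
Omar starts after Declan ends; Declan is clear from here.
Ravi starts after Omar ends; Omar is clear from here.
Mateo starts after Ravi ends.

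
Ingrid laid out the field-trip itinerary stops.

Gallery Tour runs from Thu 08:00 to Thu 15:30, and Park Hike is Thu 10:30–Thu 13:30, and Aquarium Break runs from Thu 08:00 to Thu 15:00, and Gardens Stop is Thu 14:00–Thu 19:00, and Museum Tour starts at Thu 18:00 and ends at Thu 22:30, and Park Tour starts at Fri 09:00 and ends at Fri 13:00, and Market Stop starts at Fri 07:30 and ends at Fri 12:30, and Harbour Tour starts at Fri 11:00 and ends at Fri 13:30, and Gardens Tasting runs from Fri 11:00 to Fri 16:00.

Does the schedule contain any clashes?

Sorted by start: Gallery Tour, Aquarium Break, Park Hike, Gardens Stop, Museum Tour, Market Stop, Park Tour, Harbour Tour, Gardens Tasting.
Aquarium Break starts before Gallery Tour ends → Gallery Tour and Aquarium Break overlap.
That's a conflict, so the schedule is not conflict-free.

Yes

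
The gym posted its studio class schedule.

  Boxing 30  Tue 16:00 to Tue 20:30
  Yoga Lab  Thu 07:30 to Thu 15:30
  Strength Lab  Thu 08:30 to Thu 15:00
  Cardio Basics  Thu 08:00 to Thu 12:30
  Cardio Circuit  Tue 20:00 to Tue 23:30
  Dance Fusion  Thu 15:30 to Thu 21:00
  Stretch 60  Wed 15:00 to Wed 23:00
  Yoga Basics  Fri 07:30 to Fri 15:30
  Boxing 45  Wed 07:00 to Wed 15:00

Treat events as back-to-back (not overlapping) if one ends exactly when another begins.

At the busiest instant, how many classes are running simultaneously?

Sweep the timeline, counting +1 at each start and −1 at each end (ends before starts at a tie):
Tue 16:00 start Boxing 30 → 1
Tue 20:00 start Cardio Circuit → 2
Tue 20:30 end Boxing 30 → 1
Tue 23:30 end Cardio Circuit → 0
Wed 07:00 start Boxing 45 → 1
Wed 15:00 end Boxing 45 → 0
Wed 15:00 start Stretch 60 → 1
Wed 23:00 end Stretch 60 → 0
Thu 07:30 start Yoga Lab → 1
Thu 08:00 start Cardio Basics → 2
Thu 08:30 start Strength Lab → 3
Thu 12:30 end Cardio Basics → 2
Thu 15:00 end Strength Lab → 1
Thu 15:30 end Yoga Lab → 0
Thu 15:30 start Dance Fusion → 1
Thu 21:00 end Dance Fusion → 0
Fri 07:30 start Yoga Basics → 1
Fri 15:30 end Yoga Basics → 0
Peak is 3, at Thu 08:30 (Cardio Basics, Strength Lab, Yoga Lab).

3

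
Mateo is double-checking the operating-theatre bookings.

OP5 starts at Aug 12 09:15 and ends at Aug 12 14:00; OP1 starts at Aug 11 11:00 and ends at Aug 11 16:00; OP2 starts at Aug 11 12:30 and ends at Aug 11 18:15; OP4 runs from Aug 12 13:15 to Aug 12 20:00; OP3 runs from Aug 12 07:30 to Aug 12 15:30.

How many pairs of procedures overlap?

Two intervals overlap when each starts before the other ends.
Sorted by start: OP1, OP2, OP3, OP5, OP4.
OP2 starts before OP1 ends → OP1 and OP2 overlap.
OP3 starts after OP1 ends — done with OP1.
OP3 starts after OP2 ends — done with OP2.
OP5 starts before OP3 ends → OP3 and OP5 overlap.
OP4 starts before OP3 ends → OP3 and OP4 overlap.
OP4 starts before OP5 ends → OP5 and OP4 overlap.
Overlapping pairs: OP1 & OP2, OP3 & OP4, OP3 & OP5, OP4 & OP5 — 4 in total.

4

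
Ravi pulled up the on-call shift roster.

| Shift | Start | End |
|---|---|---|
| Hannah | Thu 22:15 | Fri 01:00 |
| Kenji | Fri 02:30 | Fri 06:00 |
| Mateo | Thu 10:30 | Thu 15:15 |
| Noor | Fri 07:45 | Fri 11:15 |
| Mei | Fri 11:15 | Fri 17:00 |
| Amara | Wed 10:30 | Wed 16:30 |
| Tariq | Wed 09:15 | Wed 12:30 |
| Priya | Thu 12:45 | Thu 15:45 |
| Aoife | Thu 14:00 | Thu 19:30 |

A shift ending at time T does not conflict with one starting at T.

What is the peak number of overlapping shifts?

3

Walk through starts and ends in time order (an end at T is processed before a start at T):
Wed 09:15 start Tariq → 1
Wed 10:30 start Amara → 2
Wed 12:30 end Tariq → 1
Wed 16:30 end Amara → 0
Thu 10:30 start Mateo → 1
Thu 12:45 start Priya → 2
Thu 14:00 start Aoife → 3
Thu 15:15 end Mateo → 2
Thu 15:45 end Priya → 1
Thu 19:30 end Aoife → 0
Thu 22:15 start Hannah → 1
Fri 01:00 end Hannah → 0
Fri 02:30 start Kenji → 1
Fri 06:00 end Kenji → 0
Fri 07:45 start Noor → 1
Fri 11:15 end Noor → 0
Fri 11:15 start Mei → 1
Fri 17:00 end Mei → 0
Peak is 3, at Thu 14:00 (Aoife, Mateo, Priya).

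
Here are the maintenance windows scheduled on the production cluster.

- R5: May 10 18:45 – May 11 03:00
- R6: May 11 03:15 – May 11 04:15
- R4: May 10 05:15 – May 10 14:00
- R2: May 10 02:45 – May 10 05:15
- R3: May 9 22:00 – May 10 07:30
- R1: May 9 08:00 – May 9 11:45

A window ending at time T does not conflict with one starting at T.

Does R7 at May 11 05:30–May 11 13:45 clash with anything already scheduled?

R1: ends May 9 11:45 at or before R7 starts May 11 05:30 → clear.
R3: ends May 10 07:30 at or before R7 starts May 11 05:30 → clear.
R2: ends May 10 05:15 at or before R7 starts May 11 05:30 → clear.
R4: ends May 10 14:00 at or before R7 starts May 11 05:30 → clear.
R5: ends May 11 03:00 at or before R7 starts May 11 05:30 → clear.
R6: ends May 11 04:15 at or before R7 starts May 11 05:30 → clear.

No — it doesn't clash with anything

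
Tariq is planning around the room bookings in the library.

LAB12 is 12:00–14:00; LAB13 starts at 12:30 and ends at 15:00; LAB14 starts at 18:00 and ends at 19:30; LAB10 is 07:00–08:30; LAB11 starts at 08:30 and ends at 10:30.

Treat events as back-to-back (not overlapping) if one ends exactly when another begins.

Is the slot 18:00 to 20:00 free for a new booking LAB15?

LAB10: ends 08:30 at or before LAB15 starts 18:00 → clear.
LAB11: ends 10:30 at or before LAB15 starts 18:00 → clear.
LAB12: ends 14:00 at or before LAB15 starts 18:00 → clear.
LAB13: ends 15:00 at or before LAB15 starts 18:00 → clear.
LAB14: starts 18:00 before LAB15 ends 20:00, and ends 19:30 after LAB15 starts 18:00 → overlap.
LAB15 overlaps LAB14.

No — it overlaps LAB14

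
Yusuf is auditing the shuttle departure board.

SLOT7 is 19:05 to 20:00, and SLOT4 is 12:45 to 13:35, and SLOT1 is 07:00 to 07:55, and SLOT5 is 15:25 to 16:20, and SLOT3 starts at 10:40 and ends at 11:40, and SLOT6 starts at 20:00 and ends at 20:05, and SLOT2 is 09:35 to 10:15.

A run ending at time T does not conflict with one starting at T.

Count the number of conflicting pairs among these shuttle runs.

Sorted by start: SLOT1, SLOT2, SLOT3, SLOT4, SLOT5, SLOT7, SLOT6.
SLOT2 starts after SLOT1 ends, so nothing later overlaps SLOT1 either.
SLOT3 starts after SLOT2 ends, so nothing later overlaps SLOT2 either.
SLOT4 starts after SLOT3 ends, so nothing later overlaps SLOT3 either.
SLOT5 starts after SLOT4 ends, so nothing later overlaps SLOT4 either.
SLOT7 starts after SLOT5 ends, so nothing later overlaps SLOT5 either.
SLOT6 starts exactly when SLOT7 ends (back-to-back, no overlap).
No pair overlaps.

0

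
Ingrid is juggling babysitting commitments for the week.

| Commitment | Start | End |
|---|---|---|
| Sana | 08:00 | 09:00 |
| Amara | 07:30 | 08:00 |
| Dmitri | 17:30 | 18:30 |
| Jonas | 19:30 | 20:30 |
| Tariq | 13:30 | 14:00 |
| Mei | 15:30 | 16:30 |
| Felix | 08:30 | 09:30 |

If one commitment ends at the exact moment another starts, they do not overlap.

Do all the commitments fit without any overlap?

No

Sorted by start: Amara, Sana, Felix, Tariq, Mei, Dmitri, Jonas.
Sana starts exactly when Amara ends (back-to-back, no overlap); Amara is clear from here.
Felix starts before Sana ends → Sana and Felix overlap.
That's a conflict, so the schedule is not conflict-free.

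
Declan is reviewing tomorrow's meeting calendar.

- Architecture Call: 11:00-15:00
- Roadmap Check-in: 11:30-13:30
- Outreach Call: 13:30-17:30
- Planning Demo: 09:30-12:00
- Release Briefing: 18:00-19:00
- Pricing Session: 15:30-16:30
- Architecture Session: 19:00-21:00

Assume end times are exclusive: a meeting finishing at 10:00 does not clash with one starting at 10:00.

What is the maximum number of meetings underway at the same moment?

Walk through starts and ends in time order (an end at T is processed before a start at T):
09:30 start Planning Demo → 1
11:00 start Architecture Call → 2
11:30 start Roadmap Check-in → 3
12:00 end Planning Demo → 2
13:30 end Roadmap Check-in → 1
13:30 start Outreach Call → 2
15:00 end Architecture Call → 1
15:30 start Pricing Session → 2
16:30 end Pricing Session → 1
17:30 end Outreach Call → 0
18:00 start Release Briefing → 1
19:00 end Release Briefing → 0
19:00 start Architecture Session → 1
21:00 end Architecture Session → 0
Peak is 3, at 11:30 (Architecture Call, Planning Demo, Roadmap Check-in).

3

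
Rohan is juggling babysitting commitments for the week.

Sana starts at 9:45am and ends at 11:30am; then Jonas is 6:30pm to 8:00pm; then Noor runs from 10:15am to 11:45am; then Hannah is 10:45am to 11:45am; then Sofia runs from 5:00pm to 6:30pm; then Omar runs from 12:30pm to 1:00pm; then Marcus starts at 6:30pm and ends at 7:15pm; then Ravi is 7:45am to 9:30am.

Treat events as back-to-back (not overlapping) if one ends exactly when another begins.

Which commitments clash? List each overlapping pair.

Hannah & Noor, Hannah & Sana, Jonas & Marcus, Noor & Sana

Sorted by start: Ravi, Sana, Noor, Hannah, Omar, Sofia, Jonas, Marcus.
Sana starts after Ravi ends, so nothing later overlaps Ravi either.
Noor starts before Sana ends → Sana and Noor overlap.
Hannah starts before Sana ends → Sana and Hannah overlap.
Omar starts after Sana ends, so nothing later overlaps Sana either.
Hannah starts before Noor ends → Noor and Hannah overlap.
Omar starts after Noor ends, so nothing later overlaps Noor either.
Omar starts after Hannah ends, so nothing later overlaps Hannah either.
Sofia starts after Omar ends, so nothing later overlaps Omar either.
Jonas starts exactly when Sofia ends (back-to-back, no overlap), so nothing later overlaps Sofia either.
Marcus starts before Jonas ends → Jonas and Marcus overlap.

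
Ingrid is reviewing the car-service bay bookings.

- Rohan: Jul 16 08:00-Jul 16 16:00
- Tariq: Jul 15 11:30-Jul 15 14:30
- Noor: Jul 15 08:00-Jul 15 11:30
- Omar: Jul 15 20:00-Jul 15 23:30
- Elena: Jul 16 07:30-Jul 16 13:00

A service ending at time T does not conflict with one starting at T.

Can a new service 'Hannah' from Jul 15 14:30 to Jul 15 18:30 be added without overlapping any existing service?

Noor: ends Jul 15 11:30 at or before Hannah starts Jul 15 14:30 → clear.
Tariq: ends Jul 15 14:30 at or before Hannah starts Jul 15 14:30 → clear.
Omar: starts Jul 15 20:00 at or after Hannah ends Jul 15 18:30 → clear.
Elena: starts Jul 16 07:30 at or after Hannah ends Jul 15 18:30 → clear.
Rohan: starts Jul 16 08:00 at or after Hannah ends Jul 15 18:30 → clear.

Yes — the slot is free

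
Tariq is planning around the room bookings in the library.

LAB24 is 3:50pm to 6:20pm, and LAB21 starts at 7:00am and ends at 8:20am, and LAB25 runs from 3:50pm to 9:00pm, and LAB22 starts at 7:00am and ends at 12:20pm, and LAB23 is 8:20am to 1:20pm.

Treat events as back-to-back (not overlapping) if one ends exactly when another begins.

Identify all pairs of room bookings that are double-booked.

Sorted by start: LAB21, LAB22, LAB23, LAB24, LAB25.
LAB22 starts before LAB21 ends → LAB21 and LAB22 overlap.
LAB23 starts exactly when LAB21 ends (back-to-back, no overlap), so nothing later overlaps LAB21 either.
LAB23 starts before LAB22 ends → LAB22 and LAB23 overlap.
LAB24 starts after LAB22 ends, so nothing later overlaps LAB22 either.
LAB24 starts after LAB23 ends, so nothing later overlaps LAB23 either.
LAB25 starts before LAB24 ends → LAB24 and LAB25 overlap.

LAB21 & LAB22, LAB22 & LAB23, LAB24 & LAB25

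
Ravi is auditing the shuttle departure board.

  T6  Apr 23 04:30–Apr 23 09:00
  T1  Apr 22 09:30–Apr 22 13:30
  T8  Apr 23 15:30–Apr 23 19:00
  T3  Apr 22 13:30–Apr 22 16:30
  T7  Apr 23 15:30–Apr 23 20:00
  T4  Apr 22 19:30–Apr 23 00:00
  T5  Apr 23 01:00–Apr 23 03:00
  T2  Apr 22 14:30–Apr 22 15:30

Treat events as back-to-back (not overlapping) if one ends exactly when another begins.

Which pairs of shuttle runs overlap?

Check each pair: they overlap iff neither finishes before the other starts.
Sorted by start: T1, T3, T2, T4, T5, T6, T7, T8.
T3 starts exactly when T1 ends (back-to-back, no overlap); T1 is clear from here.
T2 starts before T3 ends → T3 and T2 overlap.
T4 starts after T3 ends; T3 is clear from here.
T4 starts after T2 ends; T2 is clear from here.
T5 starts after T4 ends; T4 is clear from here.
T6 starts after T5 ends; T5 is clear from here.
T7 starts after T6 ends; T6 is clear from here.
T8 starts before T7 ends → T7 and T8 overlap.

T2 & T3, T7 & T8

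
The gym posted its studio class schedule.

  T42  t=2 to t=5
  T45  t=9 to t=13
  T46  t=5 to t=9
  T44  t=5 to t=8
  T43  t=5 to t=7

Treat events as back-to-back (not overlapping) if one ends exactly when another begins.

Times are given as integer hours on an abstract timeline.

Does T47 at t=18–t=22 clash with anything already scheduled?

No — it doesn't clash with anything

T42: ends t=5 at or before T47 starts t=18 → clear.
T43: ends t=7 at or before T47 starts t=18 → clear.
T44: ends t=8 at or before T47 starts t=18 → clear.
T46: ends t=9 at or before T47 starts t=18 → clear.
T45: ends t=13 at or before T47 starts t=18 → clear.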